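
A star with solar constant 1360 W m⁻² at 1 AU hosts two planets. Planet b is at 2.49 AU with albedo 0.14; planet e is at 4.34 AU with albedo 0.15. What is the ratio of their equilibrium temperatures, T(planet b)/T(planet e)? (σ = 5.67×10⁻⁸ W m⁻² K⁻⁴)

T_eq = [S₀(1−A)/(4σd²)]^(1/4), so T ∝ (1−A)^(1/4) / √d.
T₁ = [1360×0.86/(4×5.67×10⁻⁸×2.49²)]^(1/4) = 169.82 K.
T₂ = [1360×0.85/(4×5.67×10⁻⁸×4.34²)]^(1/4) = 128.26 K.

T₁/T₂ ≈ 1.324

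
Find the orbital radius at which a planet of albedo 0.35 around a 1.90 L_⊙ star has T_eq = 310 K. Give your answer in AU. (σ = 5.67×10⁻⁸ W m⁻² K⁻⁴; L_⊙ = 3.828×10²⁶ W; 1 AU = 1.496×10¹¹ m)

d ≈ 0.896 AU

L = 1.90 × 3.828×10²⁶ = 7.27×10²⁶ W.
From T_eq⁴ = L(1−A)/(16πσd²): d = √[L(1−A)/(16πσT_eq⁴)].
d = √[7.27×10²⁶ × 0.65 / (16π × 5.67×10⁻⁸ × (310)⁴)] = 1.34×10¹¹ m = 0.896 AU.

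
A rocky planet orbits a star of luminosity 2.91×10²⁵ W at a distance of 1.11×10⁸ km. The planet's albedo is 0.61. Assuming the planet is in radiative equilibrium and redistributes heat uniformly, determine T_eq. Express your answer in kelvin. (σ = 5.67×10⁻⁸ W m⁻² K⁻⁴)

T_eq ≈ 134 K

d = 1.11×10⁸ km = 1.11×10¹¹ m.
Flux: S = L/(4πd²) = 2.91×10²⁵/(4π×(1.11×10¹¹)²) = 188 W m⁻².
Energy balance: absorbed = emitted ⇒ πR²·S(1−A) = 4πR²·σT_eq⁴, so T_eq⁴ = S(1−A)/(4σ).
T_eq = [188 × 0.39 / (4 × 5.67×10⁻⁸)]^(1/4) = (3.23×10⁸)^(1/4) = 134 K.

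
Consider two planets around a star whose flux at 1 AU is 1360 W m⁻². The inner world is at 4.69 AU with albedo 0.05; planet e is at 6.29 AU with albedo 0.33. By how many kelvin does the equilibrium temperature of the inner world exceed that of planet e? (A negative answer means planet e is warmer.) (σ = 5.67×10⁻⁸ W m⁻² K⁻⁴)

T_eq = [S₀(1−A)/(4σd²)]^(1/4), so T ∝ (1−A)^(1/4) / √d.
T₁ = [1360×0.95/(4×5.67×10⁻⁸×4.69²)]^(1/4) = 126.86 K.
T₂ = [1360×0.67/(4×5.67×10⁻⁸×6.29²)]^(1/4) = 100.38 K.

ΔT ≈ 26.5 K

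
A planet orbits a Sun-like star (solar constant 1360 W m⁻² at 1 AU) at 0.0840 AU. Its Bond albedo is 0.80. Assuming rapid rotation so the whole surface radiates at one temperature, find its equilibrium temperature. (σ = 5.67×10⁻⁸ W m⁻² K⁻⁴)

Flux at 0.0840 AU: S = 1360/0.0840² = 1.93×10⁵ W m⁻².
Energy balance: absorbed = emitted ⇒ πR²·S(1−A) = 4πR²·σT_eq⁴, so T_eq⁴ = S(1−A)/(4σ).
T_eq = [1.93×10⁵ × 0.20 / (4 × 5.67×10⁻⁸)]^(1/4) = (1.70×10¹¹)^(1/4) = 642 K.

T_eq ≈ 642 K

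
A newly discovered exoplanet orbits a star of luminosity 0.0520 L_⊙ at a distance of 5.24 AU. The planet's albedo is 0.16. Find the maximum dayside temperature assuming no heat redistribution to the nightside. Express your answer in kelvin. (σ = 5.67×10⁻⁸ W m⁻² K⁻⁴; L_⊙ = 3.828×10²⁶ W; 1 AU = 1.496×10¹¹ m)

T_ss ≈ 78.6 K

d = 5.24 AU = 7.84×10¹¹ m.
L = 0.0520 × 3.828×10²⁶ = 1.99×10²⁵ W.
Flux: S = L/(4πd²) = 1.99×10²⁵/(4π×(7.84×10¹¹)²) = 2.58 W m⁻².
With no redistribution each surface element balances locally: S(1−A) = σT⁴.
T = [2.58 × 0.84 / 5.67×10⁻⁸]^(1/4) = (3.82×10⁷)^(1/4) = 78.6 K.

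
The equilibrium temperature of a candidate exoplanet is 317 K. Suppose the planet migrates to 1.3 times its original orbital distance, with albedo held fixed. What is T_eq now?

T_eq ∝ L^(1/4) · d^(−1/2).
T′ = 317 / 1.3^(1/2) = 278 K.

T_eq ≈ 278 K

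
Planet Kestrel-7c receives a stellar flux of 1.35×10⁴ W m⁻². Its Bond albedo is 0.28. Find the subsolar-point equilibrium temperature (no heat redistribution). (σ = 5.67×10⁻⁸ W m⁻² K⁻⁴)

T_ss ≈ 643 K

At the subsolar point the surface absorbs S(1−A) and emits σT⁴ per unit area — no factor of 4, since only the local patch is in balance.
T = [1.35×10⁴ × 0.72 / 5.67×10⁻⁸]^(1/4) = (1.71×10¹¹)^(1/4) = 643 K.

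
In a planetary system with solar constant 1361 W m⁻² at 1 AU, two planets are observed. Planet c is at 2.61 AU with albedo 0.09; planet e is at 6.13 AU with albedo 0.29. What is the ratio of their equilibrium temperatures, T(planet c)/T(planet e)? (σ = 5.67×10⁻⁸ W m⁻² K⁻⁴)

T₁/T₂ ≈ 1.631

T_eq = [S₀(1−A)/(4σd²)]^(1/4), so T ∝ (1−A)^(1/4) / √d.
T₁ = [1361×0.91/(4×5.67×10⁻⁸×2.61²)]^(1/4) = 168.27 K.
T₂ = [1361×0.71/(4×5.67×10⁻⁸×6.13²)]^(1/4) = 103.19 K.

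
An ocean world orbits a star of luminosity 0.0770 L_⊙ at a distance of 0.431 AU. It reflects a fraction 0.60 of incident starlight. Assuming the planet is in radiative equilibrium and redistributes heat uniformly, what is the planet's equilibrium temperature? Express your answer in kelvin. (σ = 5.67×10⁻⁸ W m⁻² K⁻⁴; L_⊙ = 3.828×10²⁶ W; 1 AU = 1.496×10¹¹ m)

T_eq ≈ 178 K

d = 0.431 AU = 6.45×10¹⁰ m.
L = 0.0770 × 3.828×10²⁶ = 2.95×10²⁵ W.
Flux: S = L/(4πd²) = 2.95×10²⁵/(4π×(6.45×10¹⁰)²) = 564 W m⁻².
Energy balance: absorbed = emitted ⇒ πR²·S(1−A) = 4πR²·σT_eq⁴, so T_eq⁴ = S(1−A)/(4σ).
T_eq = [564 × 0.40 / (4 × 5.67×10⁻⁸)]^(1/4) = (9.95×10⁸)^(1/4) = 178 K.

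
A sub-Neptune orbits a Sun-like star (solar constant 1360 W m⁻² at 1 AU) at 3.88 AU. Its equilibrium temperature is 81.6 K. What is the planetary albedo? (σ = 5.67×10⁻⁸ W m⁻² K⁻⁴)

Flux at 3.88 AU: S = 1360/3.88² = 90.3 W m⁻².
From T_eq⁴ = S(1−A)/(4σ): 1−A = 4σT_eq⁴/S.
1−A = 4 × 5.67×10⁻⁸ × (81.6)⁴ / 90.3 = 0.111.

A ≈ 0.89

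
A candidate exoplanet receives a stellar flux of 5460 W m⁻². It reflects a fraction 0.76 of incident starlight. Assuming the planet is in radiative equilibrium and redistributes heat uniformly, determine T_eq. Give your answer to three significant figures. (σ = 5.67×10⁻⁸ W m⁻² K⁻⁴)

Energy balance: absorbed = emitted ⇒ πR²·S(1−A) = 4πR²·σT_eq⁴, so T_eq⁴ = S(1−A)/(4σ).
T_eq = [5460 × 0.24 / (4 × 5.67×10⁻⁸)]^(1/4) = (5.78×10⁹)^(1/4) = 276 K.

T_eq ≈ 276 K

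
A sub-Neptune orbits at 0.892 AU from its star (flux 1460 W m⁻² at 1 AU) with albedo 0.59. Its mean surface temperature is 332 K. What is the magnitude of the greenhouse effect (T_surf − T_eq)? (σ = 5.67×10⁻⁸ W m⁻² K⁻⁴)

S = 1460/0.892² = 1835 W m⁻².
T_eq = [S(1−A)/(4σ)]^(1/4) = [1835×0.41/(4×5.67×10⁻⁸)]^(1/4) = 240.0 K.
ΔT = T_surf − T_eq = 332 − 240.0.

ΔT ≈ 92.0 K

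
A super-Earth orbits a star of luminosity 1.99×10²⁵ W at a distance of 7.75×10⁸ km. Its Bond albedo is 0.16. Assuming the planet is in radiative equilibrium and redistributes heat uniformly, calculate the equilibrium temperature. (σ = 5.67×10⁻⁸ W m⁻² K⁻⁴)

T_eq ≈ 55.9 K

d = 7.75×10⁸ km = 7.75×10¹¹ m.
Flux: S = L/(4πd²) = 1.99×10²⁵/(4π×(7.75×10¹¹)²) = 2.64 W m⁻².
Energy balance: absorbed = emitted ⇒ πR²·S(1−A) = 4πR²·σT_eq⁴, so T_eq⁴ = S(1−A)/(4σ).
T_eq = [2.64 × 0.84 / (4 × 5.67×10⁻⁸)]^(1/4) = (9.77×10⁶)^(1/4) = 55.9 K.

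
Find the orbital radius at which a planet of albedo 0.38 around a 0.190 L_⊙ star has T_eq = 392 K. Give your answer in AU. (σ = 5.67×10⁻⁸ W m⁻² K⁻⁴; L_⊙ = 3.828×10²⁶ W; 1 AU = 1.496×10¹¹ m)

d ≈ 0.173 AU

L = 0.190 × 3.828×10²⁶ = 7.27×10²⁵ W.
From T_eq⁴ = L(1−A)/(16πσd²): d = √[L(1−A)/(16πσT_eq⁴)].
d = √[7.27×10²⁵ × 0.62 / (16π × 5.67×10⁻⁸ × (392)⁴)] = 2.59×10¹⁰ m = 0.173 AU.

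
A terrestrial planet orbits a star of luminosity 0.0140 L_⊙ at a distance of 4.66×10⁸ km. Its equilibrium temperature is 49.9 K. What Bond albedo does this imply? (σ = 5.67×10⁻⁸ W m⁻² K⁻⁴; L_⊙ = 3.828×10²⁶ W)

d = 4.66×10⁸ km = 4.66×10¹¹ m.
L = 0.0140 × 3.828×10²⁶ = 5.36×10²⁴ W.
Flux: S = L/(4πd²) = 5.36×10²⁴/(4π×(4.66×10¹¹)²) = 1.96 W m⁻².
From T_eq⁴ = S(1−A)/(4σ): 1−A = 4σT_eq⁴/S.
1−A = 4 × 5.67×10⁻⁸ × (49.9)⁴ / 1.96 = 0.716.

A ≈ 0.28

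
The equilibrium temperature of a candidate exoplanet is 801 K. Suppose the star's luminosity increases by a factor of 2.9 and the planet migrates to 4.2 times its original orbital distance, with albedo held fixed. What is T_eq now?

T_eq ∝ L^(1/4) · d^(−1/2).
T′ = 801 × 2.9^(1/4) / 4.2^(1/2) = 510 K.

T_eq ≈ 510 K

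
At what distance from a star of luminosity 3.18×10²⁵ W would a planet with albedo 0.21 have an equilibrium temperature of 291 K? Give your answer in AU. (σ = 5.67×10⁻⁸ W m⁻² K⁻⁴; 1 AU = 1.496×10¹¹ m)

d ≈ 0.234 AU

From T_eq⁴ = L(1−A)/(16πσd²): d = √[L(1−A)/(16πσT_eq⁴)].
d = √[3.18×10²⁵ × 0.79 / (16π × 5.67×10⁻⁸ × (291)⁴)] = 3.51×10¹⁰ m = 0.234 AU.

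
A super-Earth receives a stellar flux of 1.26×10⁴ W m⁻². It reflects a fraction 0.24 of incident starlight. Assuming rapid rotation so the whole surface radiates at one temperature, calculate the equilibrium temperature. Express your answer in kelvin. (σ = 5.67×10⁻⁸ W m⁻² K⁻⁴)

Energy balance: absorbed = emitted ⇒ πR²·S(1−A) = 4πR²·σT_eq⁴, so T_eq⁴ = S(1−A)/(4σ).
T_eq = [1.26×10⁴ × 0.76 / (4 × 5.67×10⁻⁸)]^(1/4) = (4.22×10¹⁰)^(1/4) = 453 K.

T_eq ≈ 453 K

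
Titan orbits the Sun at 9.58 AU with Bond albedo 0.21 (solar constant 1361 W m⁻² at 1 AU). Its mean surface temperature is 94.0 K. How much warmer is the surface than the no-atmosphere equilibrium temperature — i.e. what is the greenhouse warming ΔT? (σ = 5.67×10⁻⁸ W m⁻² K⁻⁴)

ΔT ≈ 9.2 K

S = 1361/9.58² = 14.83 W m⁻².
T_eq = [S(1−A)/(4σ)]^(1/4) = [14.83×0.79/(4×5.67×10⁻⁸)]^(1/4) = 84.8 K.
ΔT = T_surf − T_eq = 94 − 84.8.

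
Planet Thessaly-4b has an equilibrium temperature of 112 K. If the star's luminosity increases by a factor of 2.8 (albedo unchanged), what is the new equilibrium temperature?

T_eq ≈ 145 K

T_eq ∝ L^(1/4) · d^(−1/2).
T′ = 112 × 2.8^(1/4) = 145 K.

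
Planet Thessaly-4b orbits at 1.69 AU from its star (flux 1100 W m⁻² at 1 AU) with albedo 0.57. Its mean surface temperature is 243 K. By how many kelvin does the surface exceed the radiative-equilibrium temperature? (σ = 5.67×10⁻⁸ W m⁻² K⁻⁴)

ΔT ≈ 78.6 K

S = 1100/1.69² = 385.1 W m⁻².
T_eq = [S(1−A)/(4σ)]^(1/4) = [385.1×0.43/(4×5.67×10⁻⁸)]^(1/4) = 164.4 K.
ΔT = T_surf − T_eq = 243 − 164.4.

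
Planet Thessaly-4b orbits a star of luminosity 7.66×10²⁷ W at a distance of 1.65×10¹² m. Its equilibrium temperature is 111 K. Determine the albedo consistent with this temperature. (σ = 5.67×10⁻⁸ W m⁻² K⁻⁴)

A ≈ 0.85

Flux: S = L/(4πd²) = 7.66×10²⁷/(4π×(1.65×10¹²)²) = 224 W m⁻².
From T_eq⁴ = S(1−A)/(4σ): 1−A = 4σT_eq⁴/S.
1−A = 4 × 5.67×10⁻⁸ × (111)⁴ / 224 = 0.154.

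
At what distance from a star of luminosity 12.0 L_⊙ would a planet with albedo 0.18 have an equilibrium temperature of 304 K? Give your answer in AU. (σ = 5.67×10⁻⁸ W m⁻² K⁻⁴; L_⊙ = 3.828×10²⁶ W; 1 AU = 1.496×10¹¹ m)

L = 12.0 × 3.828×10²⁶ = 4.59×10²⁷ W.
From T_eq⁴ = L(1−A)/(16πσd²): d = √[L(1−A)/(16πσT_eq⁴)].
d = √[4.59×10²⁷ × 0.82 / (16π × 5.67×10⁻⁸ × (304)⁴)] = 3.93×10¹¹ m = 2.63 AU.

d ≈ 2.63 AU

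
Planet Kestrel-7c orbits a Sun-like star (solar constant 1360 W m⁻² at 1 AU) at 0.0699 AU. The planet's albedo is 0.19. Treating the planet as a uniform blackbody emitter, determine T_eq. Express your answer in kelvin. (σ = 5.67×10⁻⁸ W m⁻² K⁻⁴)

Flux at 0.0699 AU: S = 1360/0.0699² = 2.78×10⁵ W m⁻².
Energy balance: absorbed = emitted ⇒ πR²·S(1−A) = 4πR²·σT_eq⁴, so T_eq⁴ = S(1−A)/(4σ).
T_eq = [2.78×10⁵ × 0.81 / (4 × 5.67×10⁻⁸)]^(1/4) = (9.94×10¹¹)^(1/4) = 999 K.

T_eq ≈ 999 K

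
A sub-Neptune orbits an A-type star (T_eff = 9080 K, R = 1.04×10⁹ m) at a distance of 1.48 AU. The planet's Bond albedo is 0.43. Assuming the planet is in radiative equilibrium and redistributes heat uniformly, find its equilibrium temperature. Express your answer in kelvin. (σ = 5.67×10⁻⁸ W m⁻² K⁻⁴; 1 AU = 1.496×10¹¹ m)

T_eq ≈ 382 K

d = 1.48 AU = 2.21×10¹¹ m.
L = 4πR_⋆²σT_⋆⁴ = 4π(1.04×10⁹)² × 5.67×10⁻⁸ × (9080)⁴ = 5.24×10²⁷ W.
S = L/(4πd²) = 8500 W m⁻².
Energy balance: absorbed = emitted ⇒ πR²·S(1−A) = 4πR²·σT_eq⁴, so T_eq⁴ = S(1−A)/(4σ).
T_eq = [8500 × 0.57 / (4 × 5.67×10⁻⁸)]^(1/4) = (2.14×10¹⁰)^(1/4) = 382 K.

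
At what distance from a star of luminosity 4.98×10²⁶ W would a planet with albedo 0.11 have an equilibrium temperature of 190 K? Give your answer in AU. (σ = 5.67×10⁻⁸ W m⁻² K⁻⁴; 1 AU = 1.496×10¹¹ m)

From T_eq⁴ = L(1−A)/(16πσd²): d = √[L(1−A)/(16πσT_eq⁴)].
d = √[4.98×10²⁶ × 0.89 / (16π × 5.67×10⁻⁸ × (190)⁴)] = 3.45×10¹¹ m = 2.31 AU.

d ≈ 2.31 AU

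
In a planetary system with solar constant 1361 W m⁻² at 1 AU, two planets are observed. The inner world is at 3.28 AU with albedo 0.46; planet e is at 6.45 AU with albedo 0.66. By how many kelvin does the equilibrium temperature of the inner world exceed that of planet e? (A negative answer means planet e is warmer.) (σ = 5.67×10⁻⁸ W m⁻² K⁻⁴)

ΔT ≈ 48.1 K

T_eq = [S₀(1−A)/(4σd²)]^(1/4), so T ∝ (1−A)^(1/4) / √d.
T₁ = [1361×0.54/(4×5.67×10⁻⁸×3.28²)]^(1/4) = 131.74 K.
T₂ = [1361×0.34/(4×5.67×10⁻⁸×6.45²)]^(1/4) = 83.68 K.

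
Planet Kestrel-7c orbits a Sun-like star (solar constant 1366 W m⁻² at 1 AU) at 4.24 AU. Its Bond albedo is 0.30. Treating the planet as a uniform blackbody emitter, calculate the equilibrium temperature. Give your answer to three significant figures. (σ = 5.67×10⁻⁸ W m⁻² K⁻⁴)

Flux at 4.24 AU: S = 1366/4.24² = 76.0 W m⁻².
Energy balance: absorbed = emitted ⇒ πR²·S(1−A) = 4πR²·σT_eq⁴, so T_eq⁴ = S(1−A)/(4σ).
T_eq = [76.0 × 0.70 / (4 × 5.67×10⁻⁸)]^(1/4) = (2.35×10⁸)^(1/4) = 124 K.

T_eq ≈ 124 K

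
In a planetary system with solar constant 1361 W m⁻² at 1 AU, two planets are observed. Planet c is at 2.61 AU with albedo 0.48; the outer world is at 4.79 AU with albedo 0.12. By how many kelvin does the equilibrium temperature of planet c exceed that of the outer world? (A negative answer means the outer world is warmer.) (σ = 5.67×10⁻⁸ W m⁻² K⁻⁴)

ΔT ≈ 23.1 K

T_eq = [S₀(1−A)/(4σd²)]^(1/4), so T ∝ (1−A)^(1/4) / √d.
T₁ = [1361×0.52/(4×5.67×10⁻⁸×2.61²)]^(1/4) = 146.30 K.
T₂ = [1361×0.88/(4×5.67×10⁻⁸×4.79²)]^(1/4) = 123.17 K.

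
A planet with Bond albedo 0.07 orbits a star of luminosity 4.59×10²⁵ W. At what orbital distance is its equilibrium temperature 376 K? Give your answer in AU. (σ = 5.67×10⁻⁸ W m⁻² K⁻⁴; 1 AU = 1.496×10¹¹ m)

d ≈ 0.183 AU

From T_eq⁴ = L(1−A)/(16πσd²): d = √[L(1−A)/(16πσT_eq⁴)].
d = √[4.59×10²⁵ × 0.93 / (16π × 5.67×10⁻⁸ × (376)⁴)] = 2.74×10¹⁰ m = 0.183 AU.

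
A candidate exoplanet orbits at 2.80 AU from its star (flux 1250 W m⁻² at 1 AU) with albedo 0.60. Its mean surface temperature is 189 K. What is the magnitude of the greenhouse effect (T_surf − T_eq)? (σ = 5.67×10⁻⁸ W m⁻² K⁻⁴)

S = 1250/2.80² = 159.4 W m⁻².
T_eq = [S(1−A)/(4σ)]^(1/4) = [159.4×0.40/(4×5.67×10⁻⁸)]^(1/4) = 129.5 K.
ΔT = T_surf − T_eq = 189 − 129.5.

ΔT ≈ 59.5 K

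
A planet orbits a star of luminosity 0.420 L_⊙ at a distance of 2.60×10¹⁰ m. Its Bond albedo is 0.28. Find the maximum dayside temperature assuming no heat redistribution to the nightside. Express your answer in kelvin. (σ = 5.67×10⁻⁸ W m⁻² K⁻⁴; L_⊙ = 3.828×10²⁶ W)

T_ss ≈ 700 K

L = 0.420 × 3.828×10²⁶ = 1.61×10²⁶ W.
Flux: S = L/(4πd²) = 1.61×10²⁶/(4π×(2.60×10¹⁰)²) = 1.89×10⁴ W m⁻².
With no redistribution each surface element balances locally: S(1−A) = σT⁴.
T = [1.89×10⁴ × 0.72 / 5.67×10⁻⁸]^(1/4) = (2.40×10¹¹)^(1/4) = 700 K.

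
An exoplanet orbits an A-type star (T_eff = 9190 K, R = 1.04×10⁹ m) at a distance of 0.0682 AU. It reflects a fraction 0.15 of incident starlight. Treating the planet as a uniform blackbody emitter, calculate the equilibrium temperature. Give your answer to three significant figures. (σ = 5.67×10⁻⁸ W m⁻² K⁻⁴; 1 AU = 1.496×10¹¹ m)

d = 0.0682 AU = 1.02×10¹⁰ m.
L = 4πR_⋆²σT_⋆⁴ = 4π(1.04×10⁹)² × 5.67×10⁻⁸ × (9190)⁴ = 5.50×10²⁷ W.
S = L/(4πd²) = 4.20×10⁶ W m⁻².
Energy balance: absorbed = emitted ⇒ πR²·S(1−A) = 4πR²·σT_eq⁴, so T_eq⁴ = S(1−A)/(4σ).
T_eq = [4.20×10⁶ × 0.85 / (4 × 5.67×10⁻⁸)]^(1/4) = (1.57×10¹³)^(1/4) = 1990 K.

T_eq ≈ 1990 K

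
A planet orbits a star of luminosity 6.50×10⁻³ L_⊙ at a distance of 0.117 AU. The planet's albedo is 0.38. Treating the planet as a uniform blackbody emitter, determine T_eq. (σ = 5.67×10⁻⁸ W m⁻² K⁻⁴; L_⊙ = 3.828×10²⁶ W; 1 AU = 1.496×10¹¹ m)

d = 0.117 AU = 1.75×10¹⁰ m.
L = 6.50×10⁻³ × 3.828×10²⁶ = 2.49×10²⁴ W.
Flux: S = L/(4πd²) = 2.49×10²⁴/(4π×(1.75×10¹⁰)²) = 646 W m⁻².
Energy balance: absorbed = emitted ⇒ πR²·S(1−A) = 4πR²·σT_eq⁴, so T_eq⁴ = S(1−A)/(4σ).
T_eq = [646 × 0.62 / (4 × 5.67×10⁻⁸)]^(1/4) = (1.77×10⁹)^(1/4) = 205 K.

T_eq ≈ 205 K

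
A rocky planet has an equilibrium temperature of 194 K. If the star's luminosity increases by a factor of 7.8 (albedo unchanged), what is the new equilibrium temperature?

T_eq ∝ L^(1/4) · d^(−1/2).
T′ = 194 × 7.8^(1/4) = 324 K.

T_eq ≈ 324 K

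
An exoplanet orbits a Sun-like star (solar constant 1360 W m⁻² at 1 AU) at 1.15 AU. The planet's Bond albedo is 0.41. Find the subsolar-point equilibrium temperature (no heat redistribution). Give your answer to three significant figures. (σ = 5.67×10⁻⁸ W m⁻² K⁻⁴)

T_ss ≈ 322 K

Flux at 1.15 AU: S = 1360/1.15² = 1030 W m⁻².
At the subsolar point the surface absorbs S(1−A) and emits σT⁴ per unit area — no factor of 4, since only the local patch is in balance.
T = [1030 × 0.59 / 5.67×10⁻⁸]^(1/4) = (1.07×10¹⁰)^(1/4) = 322 K.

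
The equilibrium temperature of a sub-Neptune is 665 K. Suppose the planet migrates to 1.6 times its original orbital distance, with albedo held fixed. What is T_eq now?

T_eq ≈ 526 K

T_eq ∝ L^(1/4) · d^(−1/2).
T′ = 665 / 1.6^(1/2) = 526 K.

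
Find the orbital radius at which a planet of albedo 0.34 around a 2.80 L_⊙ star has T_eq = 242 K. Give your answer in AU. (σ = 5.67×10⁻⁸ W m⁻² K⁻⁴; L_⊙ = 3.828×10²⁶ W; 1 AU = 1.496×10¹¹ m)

d ≈ 1.80 AU

L = 2.80 × 3.828×10²⁶ = 1.07×10²⁷ W.
From T_eq⁴ = L(1−A)/(16πσd²): d = √[L(1−A)/(16πσT_eq⁴)].
d = √[1.07×10²⁷ × 0.66 / (16π × 5.67×10⁻⁸ × (242)⁴)] = 2.69×10¹¹ m = 1.80 AU.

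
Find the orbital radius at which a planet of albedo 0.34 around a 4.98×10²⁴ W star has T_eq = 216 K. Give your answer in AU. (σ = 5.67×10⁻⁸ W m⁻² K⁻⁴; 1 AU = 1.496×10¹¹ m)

d ≈ 0.154 AU

From T_eq⁴ = L(1−A)/(16πσd²): d = √[L(1−A)/(16πσT_eq⁴)].
d = √[4.98×10²⁴ × 0.66 / (16π × 5.67×10⁻⁸ × (216)⁴)] = 2.30×10¹⁰ m = 0.154 AU.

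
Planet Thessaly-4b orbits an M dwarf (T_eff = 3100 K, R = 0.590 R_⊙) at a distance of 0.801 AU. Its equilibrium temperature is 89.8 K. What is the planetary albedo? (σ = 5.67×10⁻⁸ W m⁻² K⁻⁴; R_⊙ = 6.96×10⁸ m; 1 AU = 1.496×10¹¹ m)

A ≈ 0.76

R_⋆ = 0.590 × 6.96×10⁸ = 4.11×10⁸ m.
d = 0.801 AU = 1.20×10¹¹ m.
L = 4πR_⋆²σT_⋆⁴ = 4π(4.11×10⁸)² × 5.67×10⁻⁸ × (3100)⁴ = 1.11×10²⁵ W.
S = L/(4πd²) = 61.5 W m⁻².
From T_eq⁴ = S(1−A)/(4σ): 1−A = 4σT_eq⁴/S.
1−A = 4 × 5.67×10⁻⁸ × (89.8)⁴ / 61.5 = 0.240.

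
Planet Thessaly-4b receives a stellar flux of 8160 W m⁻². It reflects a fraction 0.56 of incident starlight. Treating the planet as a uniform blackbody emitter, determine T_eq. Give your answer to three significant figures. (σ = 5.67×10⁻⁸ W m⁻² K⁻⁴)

T_eq ≈ 355 K

Energy balance: absorbed = emitted ⇒ πR²·S(1−A) = 4πR²·σT_eq⁴, so T_eq⁴ = S(1−A)/(4σ).
T_eq = [8160 × 0.44 / (4 × 5.67×10⁻⁸)]^(1/4) = (1.58×10¹⁰)^(1/4) = 355 K.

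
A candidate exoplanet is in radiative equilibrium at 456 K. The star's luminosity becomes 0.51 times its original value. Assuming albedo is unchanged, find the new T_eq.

T_eq ∝ L^(1/4) · d^(−1/2).
T′ = 456 × 0.51^(1/4) = 385 K.

T_eq ≈ 385 K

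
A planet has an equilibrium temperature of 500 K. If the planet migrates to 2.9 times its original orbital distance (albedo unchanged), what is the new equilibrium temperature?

T_eq ∝ L^(1/4) · d^(−1/2).
T′ = 500 / 2.9^(1/2) = 294 K.

T_eq ≈ 294 K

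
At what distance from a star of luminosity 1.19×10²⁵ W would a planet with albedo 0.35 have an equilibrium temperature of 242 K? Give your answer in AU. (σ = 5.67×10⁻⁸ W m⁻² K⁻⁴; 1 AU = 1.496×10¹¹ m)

From T_eq⁴ = L(1−A)/(16πσd²): d = √[L(1−A)/(16πσT_eq⁴)].
d = √[1.19×10²⁵ × 0.65 / (16π × 5.67×10⁻⁸ × (242)⁴)] = 2.81×10¹⁰ m = 0.188 AU.

d ≈ 0.188 AU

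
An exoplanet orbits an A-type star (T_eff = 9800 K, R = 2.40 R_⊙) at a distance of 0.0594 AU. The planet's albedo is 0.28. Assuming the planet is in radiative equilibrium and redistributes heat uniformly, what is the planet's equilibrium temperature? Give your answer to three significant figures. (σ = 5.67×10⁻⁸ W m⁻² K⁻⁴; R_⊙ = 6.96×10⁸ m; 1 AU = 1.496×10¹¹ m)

R_⋆ = 2.40 × 6.96×10⁸ = 1.67×10⁹ m.
d = 0.0594 AU = 8.89×10⁹ m.
L = 4πR_⋆²σT_⋆⁴ = 4π(1.67×10⁹)² × 5.67×10⁻⁸ × (9800)⁴ = 1.83×10²⁸ W.
S = L/(4πd²) = 1.85×10⁷ W m⁻².
Energy balance: absorbed = emitted ⇒ πR²·S(1−A) = 4πR²·σT_eq⁴, so T_eq⁴ = S(1−A)/(4σ).
T_eq = [1.85×10⁷ × 0.72 / (4 × 5.67×10⁻⁸)]^(1/4) = (5.87×10¹³)^(1/4) = 2770 K.

T_eq ≈ 2770 K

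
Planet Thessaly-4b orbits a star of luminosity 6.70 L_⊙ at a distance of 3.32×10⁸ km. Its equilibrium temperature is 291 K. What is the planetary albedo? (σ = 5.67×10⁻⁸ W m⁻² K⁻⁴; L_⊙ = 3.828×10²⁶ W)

A ≈ 0.12

d = 3.32×10⁸ km = 3.32×10¹¹ m.
L = 6.70 × 3.828×10²⁶ = 2.56×10²⁷ W.
Flux: S = L/(4πd²) = 2.56×10²⁷/(4π×(3.32×10¹¹)²) = 1850 W m⁻².
From T_eq⁴ = S(1−A)/(4σ): 1−A = 4σT_eq⁴/S.
1−A = 4 × 5.67×10⁻⁸ × (291)⁴ / 1850 = 0.878.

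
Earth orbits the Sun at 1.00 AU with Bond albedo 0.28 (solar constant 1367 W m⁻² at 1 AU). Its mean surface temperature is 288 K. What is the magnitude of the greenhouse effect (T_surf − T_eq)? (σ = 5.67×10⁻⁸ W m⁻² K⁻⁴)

S = 1367/1.00² = 1367 W m⁻².
T_eq = [S(1−A)/(4σ)]^(1/4) = [1367×0.72/(4×5.67×10⁻⁸)]^(1/4) = 256.7 K.
ΔT = T_surf − T_eq = 288 − 256.7.

ΔT ≈ 31.3 K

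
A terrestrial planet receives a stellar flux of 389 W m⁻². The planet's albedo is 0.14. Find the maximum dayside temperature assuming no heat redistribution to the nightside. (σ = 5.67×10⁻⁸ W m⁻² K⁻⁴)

With no redistribution each surface element balances locally: S(1−A) = σT⁴.
T = [389 × 0.86 / 5.67×10⁻⁸]^(1/4) = (5.90×10⁹)^(1/4) = 277 K.

T_ss ≈ 277 K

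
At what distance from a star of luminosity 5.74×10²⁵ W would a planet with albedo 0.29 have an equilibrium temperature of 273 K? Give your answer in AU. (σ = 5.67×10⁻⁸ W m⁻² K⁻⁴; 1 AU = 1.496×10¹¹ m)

From T_eq⁴ = L(1−A)/(16πσd²): d = √[L(1−A)/(16πσT_eq⁴)].
d = √[5.74×10²⁵ × 0.71 / (16π × 5.67×10⁻⁸ × (273)⁴)] = 5.07×10¹⁰ m = 0.339 AU.

d ≈ 0.339 AU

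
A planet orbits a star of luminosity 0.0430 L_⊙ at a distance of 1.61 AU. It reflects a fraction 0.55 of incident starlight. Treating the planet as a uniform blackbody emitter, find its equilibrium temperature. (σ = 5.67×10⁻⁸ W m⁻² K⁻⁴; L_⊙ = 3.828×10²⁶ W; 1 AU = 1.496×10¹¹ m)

d = 1.61 AU = 2.41×10¹¹ m.
L = 0.0430 × 3.828×10²⁶ = 1.65×10²⁵ W.
Flux: S = L/(4πd²) = 1.65×10²⁵/(4π×(2.41×10¹¹)²) = 22.6 W m⁻².
Energy balance: absorbed = emitted ⇒ πR²·S(1−A) = 4πR²·σT_eq⁴, so T_eq⁴ = S(1−A)/(4σ).
T_eq = [22.6 × 0.45 / (4 × 5.67×10⁻⁸)]^(1/4) = (4.48×10⁷)^(1/4) = 81.8 K.

T_eq ≈ 81.8 K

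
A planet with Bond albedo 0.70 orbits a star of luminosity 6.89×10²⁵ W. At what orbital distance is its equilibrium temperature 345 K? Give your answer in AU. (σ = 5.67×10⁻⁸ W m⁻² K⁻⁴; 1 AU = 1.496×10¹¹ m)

From T_eq⁴ = L(1−A)/(16πσd²): d = √[L(1−A)/(16πσT_eq⁴)].
d = √[6.89×10²⁵ × 0.30 / (16π × 5.67×10⁻⁸ × (345)⁴)] = 2.26×10¹⁰ m = 0.151 AU.

d ≈ 0.151 AU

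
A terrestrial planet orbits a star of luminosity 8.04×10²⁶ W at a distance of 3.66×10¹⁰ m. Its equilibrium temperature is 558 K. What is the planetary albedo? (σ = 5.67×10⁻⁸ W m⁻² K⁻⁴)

Flux: S = L/(4πd²) = 8.04×10²⁶/(4π×(3.66×10¹⁰)²) = 4.78×10⁴ W m⁻².
From T_eq⁴ = S(1−A)/(4σ): 1−A = 4σT_eq⁴/S.
1−A = 4 × 5.67×10⁻⁸ × (558)⁴ / 4.78×10⁴ = 0.460.

A ≈ 0.54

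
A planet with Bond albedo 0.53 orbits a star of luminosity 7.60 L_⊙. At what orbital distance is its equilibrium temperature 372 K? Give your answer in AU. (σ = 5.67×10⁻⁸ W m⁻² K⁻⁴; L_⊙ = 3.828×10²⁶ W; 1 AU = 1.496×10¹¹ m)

L = 7.60 × 3.828×10²⁶ = 2.91×10²⁷ W.
From T_eq⁴ = L(1−A)/(16πσd²): d = √[L(1−A)/(16πσT_eq⁴)].
d = √[2.91×10²⁷ × 0.47 / (16π × 5.67×10⁻⁸ × (372)⁴)] = 1.58×10¹¹ m = 1.06 AU.

d ≈ 1.06 AU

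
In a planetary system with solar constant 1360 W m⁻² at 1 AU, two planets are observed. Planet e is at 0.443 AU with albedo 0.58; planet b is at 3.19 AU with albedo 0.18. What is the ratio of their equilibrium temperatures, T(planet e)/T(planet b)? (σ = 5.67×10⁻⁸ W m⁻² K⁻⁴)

T₁/T₂ ≈ 2.270

T_eq = [S₀(1−A)/(4σd²)]^(1/4), so T ∝ (1−A)^(1/4) / √d.
T₁ = [1360×0.42/(4×5.67×10⁻⁸×0.443²)]^(1/4) = 336.58 K.
T₂ = [1360×0.82/(4×5.67×10⁻⁸×3.19²)]^(1/4) = 148.26 K.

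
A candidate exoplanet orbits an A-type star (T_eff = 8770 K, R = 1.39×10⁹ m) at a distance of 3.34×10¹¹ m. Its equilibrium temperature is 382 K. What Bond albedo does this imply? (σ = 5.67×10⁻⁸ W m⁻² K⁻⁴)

A ≈ 0.17

L = 4πR_⋆²σT_⋆⁴ = 4π(1.39×10⁹)² × 5.67×10⁻⁸ × (8770)⁴ = 8.14×10²⁷ W.
S = L/(4πd²) = 5810 W m⁻².
From T_eq⁴ = S(1−A)/(4σ): 1−A = 4σT_eq⁴/S.
1−A = 4 × 5.67×10⁻⁸ × (382)⁴ / 5810 = 0.831.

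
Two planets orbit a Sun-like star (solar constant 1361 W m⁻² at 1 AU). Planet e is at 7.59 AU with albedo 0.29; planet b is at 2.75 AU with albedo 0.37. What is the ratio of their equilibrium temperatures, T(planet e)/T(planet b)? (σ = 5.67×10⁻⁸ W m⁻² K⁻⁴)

T₁/T₂ ≈ 0.620

T_eq = [S₀(1−A)/(4σd²)]^(1/4), so T ∝ (1−A)^(1/4) / √d.
T₁ = [1361×0.71/(4×5.67×10⁻⁸×7.59²)]^(1/4) = 92.74 K.
T₂ = [1361×0.63/(4×5.67×10⁻⁸×2.75²)]^(1/4) = 149.53 K.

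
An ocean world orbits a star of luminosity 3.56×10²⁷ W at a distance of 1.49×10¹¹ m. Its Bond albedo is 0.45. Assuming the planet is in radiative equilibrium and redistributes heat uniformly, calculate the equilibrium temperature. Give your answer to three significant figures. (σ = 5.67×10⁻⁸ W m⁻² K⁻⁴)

Flux: S = L/(4πd²) = 3.56×10²⁷/(4π×(1.49×10¹¹)²) = 1.28×10⁴ W m⁻².
Energy balance: absorbed = emitted ⇒ πR²·S(1−A) = 4πR²·σT_eq⁴, so T_eq⁴ = S(1−A)/(4σ).
T_eq = [1.28×10⁴ × 0.55 / (4 × 5.67×10⁻⁸)]^(1/4) = (3.09×10¹⁰)^(1/4) = 419 K.

T_eq ≈ 419 K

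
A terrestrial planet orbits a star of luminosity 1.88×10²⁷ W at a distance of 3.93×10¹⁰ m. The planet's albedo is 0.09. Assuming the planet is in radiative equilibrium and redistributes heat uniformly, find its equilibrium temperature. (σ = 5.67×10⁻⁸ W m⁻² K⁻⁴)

Flux: S = L/(4πd²) = 1.88×10²⁷/(4π×(3.93×10¹⁰)²) = 9.69×10⁴ W m⁻².
Energy balance: absorbed = emitted ⇒ πR²·S(1−A) = 4πR²·σT_eq⁴, so T_eq⁴ = S(1−A)/(4σ).
T_eq = [9.69×10⁴ × 0.91 / (4 × 5.67×10⁻⁸)]^(1/4) = (3.89×10¹¹)^(1/4) = 790 K.

T_eq ≈ 790 K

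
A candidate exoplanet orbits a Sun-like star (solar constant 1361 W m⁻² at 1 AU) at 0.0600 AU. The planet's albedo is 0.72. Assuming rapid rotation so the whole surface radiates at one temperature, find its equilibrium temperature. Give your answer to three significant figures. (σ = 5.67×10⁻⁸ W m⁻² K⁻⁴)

T_eq ≈ 827 K

Flux at 0.0600 AU: S = 1361/0.0600² = 3.78×10⁵ W m⁻².
Energy balance: absorbed = emitted ⇒ πR²·S(1−A) = 4πR²·σT_eq⁴, so T_eq⁴ = S(1−A)/(4σ).
T_eq = [3.78×10⁵ × 0.28 / (4 × 5.67×10⁻⁸)]^(1/4) = (4.67×10¹¹)^(1/4) = 827 K.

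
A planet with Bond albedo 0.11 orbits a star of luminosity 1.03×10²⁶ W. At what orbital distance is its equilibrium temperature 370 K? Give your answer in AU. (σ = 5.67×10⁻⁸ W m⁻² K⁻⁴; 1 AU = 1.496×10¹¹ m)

d ≈ 0.277 AU

From T_eq⁴ = L(1−A)/(16πσd²): d = √[L(1−A)/(16πσT_eq⁴)].
d = √[1.03×10²⁶ × 0.89 / (16π × 5.67×10⁻⁸ × (370)⁴)] = 4.14×10¹⁰ m = 0.277 AU.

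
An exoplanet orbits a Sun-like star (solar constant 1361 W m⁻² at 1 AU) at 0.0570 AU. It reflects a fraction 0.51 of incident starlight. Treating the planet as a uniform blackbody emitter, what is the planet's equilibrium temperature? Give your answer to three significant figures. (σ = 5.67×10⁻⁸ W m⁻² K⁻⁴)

T_eq ≈ 975 K

Flux at 0.0570 AU: S = 1361/0.0570² = 4.19×10⁵ W m⁻².
Energy balance: absorbed = emitted ⇒ πR²·S(1−A) = 4πR²·σT_eq⁴, so T_eq⁴ = S(1−A)/(4σ).
T_eq = [4.19×10⁵ × 0.49 / (4 × 5.67×10⁻⁸)]^(1/4) = (9.05×10¹¹)^(1/4) = 975 K.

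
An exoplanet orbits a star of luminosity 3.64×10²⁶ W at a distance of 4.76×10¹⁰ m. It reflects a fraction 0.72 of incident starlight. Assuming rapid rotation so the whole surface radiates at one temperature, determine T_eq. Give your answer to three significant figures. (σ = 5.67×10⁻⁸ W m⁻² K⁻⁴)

T_eq ≈ 354 K

Flux: S = L/(4πd²) = 3.64×10²⁶/(4π×(4.76×10¹⁰)²) = 1.28×10⁴ W m⁻².
Energy balance: absorbed = emitted ⇒ πR²·S(1−A) = 4πR²·σT_eq⁴, so T_eq⁴ = S(1−A)/(4σ).
T_eq = [1.28×10⁴ × 0.28 / (4 × 5.67×10⁻⁸)]^(1/4) = (1.58×10¹⁰)^(1/4) = 354 K.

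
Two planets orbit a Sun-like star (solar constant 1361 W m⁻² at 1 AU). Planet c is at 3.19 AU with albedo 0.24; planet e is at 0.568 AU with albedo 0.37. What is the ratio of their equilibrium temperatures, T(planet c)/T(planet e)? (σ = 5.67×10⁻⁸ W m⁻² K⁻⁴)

T_eq = [S₀(1−A)/(4σd²)]^(1/4), so T ∝ (1−A)^(1/4) / √d.
T₁ = [1361×0.76/(4×5.67×10⁻⁸×3.19²)]^(1/4) = 145.50 K.
T₂ = [1361×0.63/(4×5.67×10⁻⁸×0.568²)]^(1/4) = 329.01 K.

T₁/T₂ ≈ 0.442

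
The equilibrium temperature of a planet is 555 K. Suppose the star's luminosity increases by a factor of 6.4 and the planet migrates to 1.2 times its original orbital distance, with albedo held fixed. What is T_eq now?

T_eq ∝ L^(1/4) · d^(−1/2).
T′ = 555 × 6.4^(1/4) / 1.2^(1/2) = 806 K.

T_eq ≈ 806 K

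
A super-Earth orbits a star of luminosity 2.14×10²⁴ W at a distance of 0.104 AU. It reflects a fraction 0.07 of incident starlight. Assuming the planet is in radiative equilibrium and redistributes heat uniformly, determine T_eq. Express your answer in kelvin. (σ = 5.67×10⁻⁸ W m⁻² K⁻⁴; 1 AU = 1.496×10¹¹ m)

d = 0.104 AU = 1.56×10¹⁰ m.
Flux: S = L/(4πd²) = 2.14×10²⁴/(4π×(1.56×10¹⁰)²) = 704 W m⁻².
Energy balance: absorbed = emitted ⇒ πR²·S(1−A) = 4πR²·σT_eq⁴, so T_eq⁴ = S(1−A)/(4σ).
T_eq = [704 × 0.93 / (4 × 5.67×10⁻⁸)]^(1/4) = (2.88×10⁹)^(1/4) = 232 K.

T_eq ≈ 232 K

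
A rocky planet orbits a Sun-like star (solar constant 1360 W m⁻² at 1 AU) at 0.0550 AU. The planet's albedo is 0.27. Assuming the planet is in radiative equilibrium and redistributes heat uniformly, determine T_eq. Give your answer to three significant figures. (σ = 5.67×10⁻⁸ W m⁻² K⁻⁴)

T_eq ≈ 1100 K

Flux at 0.0550 AU: S = 1360/0.0550² = 4.50×10⁵ W m⁻².
Energy balance: absorbed = emitted ⇒ πR²·S(1−A) = 4πR²·σT_eq⁴, so T_eq⁴ = S(1−A)/(4σ).
T_eq = [4.50×10⁵ × 0.73 / (4 × 5.67×10⁻⁸)]^(1/4) = (1.45×10¹²)^(1/4) = 1100 K.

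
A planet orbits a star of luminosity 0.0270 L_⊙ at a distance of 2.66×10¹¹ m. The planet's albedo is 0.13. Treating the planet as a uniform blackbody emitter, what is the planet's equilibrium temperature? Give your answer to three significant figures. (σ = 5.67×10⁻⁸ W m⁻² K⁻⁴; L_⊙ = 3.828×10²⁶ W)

T_eq ≈ 81.7 K

L = 0.0270 × 3.828×10²⁶ = 1.03×10²⁵ W.
Flux: S = L/(4πd²) = 1.03×10²⁵/(4π×(2.66×10¹¹)²) = 11.6 W m⁻².
Energy balance: absorbed = emitted ⇒ πR²·S(1−A) = 4πR²·σT_eq⁴, so T_eq⁴ = S(1−A)/(4σ).
T_eq = [11.6 × 0.87 / (4 × 5.67×10⁻⁸)]^(1/4) = (4.46×10⁷)^(1/4) = 81.7 K.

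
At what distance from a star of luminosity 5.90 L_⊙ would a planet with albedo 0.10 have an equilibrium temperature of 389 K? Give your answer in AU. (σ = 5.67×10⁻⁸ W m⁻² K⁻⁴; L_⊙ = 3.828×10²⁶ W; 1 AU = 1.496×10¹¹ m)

d ≈ 1.18 AU

L = 5.90 × 3.828×10²⁶ = 2.26×10²⁷ W.
From T_eq⁴ = L(1−A)/(16πσd²): d = √[L(1−A)/(16πσT_eq⁴)].
d = √[2.26×10²⁷ × 0.90 / (16π × 5.67×10⁻⁸ × (389)⁴)] = 1.76×10¹¹ m = 1.18 AU.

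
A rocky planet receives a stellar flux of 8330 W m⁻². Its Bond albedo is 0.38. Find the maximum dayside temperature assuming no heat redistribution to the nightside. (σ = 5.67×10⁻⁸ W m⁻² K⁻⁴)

T_ss ≈ 549 K

With no redistribution each surface element balances locally: S(1−A) = σT⁴.
T = [8330 × 0.62 / 5.67×10⁻⁸]^(1/4) = (9.11×10¹⁰)^(1/4) = 549 K.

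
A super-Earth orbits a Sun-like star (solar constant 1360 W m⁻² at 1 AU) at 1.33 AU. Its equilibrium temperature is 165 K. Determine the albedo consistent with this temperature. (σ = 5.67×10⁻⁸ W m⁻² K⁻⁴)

Flux at 1.33 AU: S = 1360/1.33² = 769 W m⁻².
From T_eq⁴ = S(1−A)/(4σ): 1−A = 4σT_eq⁴/S.
1−A = 4 × 5.67×10⁻⁸ × (165)⁴ / 769 = 0.219.

A ≈ 0.78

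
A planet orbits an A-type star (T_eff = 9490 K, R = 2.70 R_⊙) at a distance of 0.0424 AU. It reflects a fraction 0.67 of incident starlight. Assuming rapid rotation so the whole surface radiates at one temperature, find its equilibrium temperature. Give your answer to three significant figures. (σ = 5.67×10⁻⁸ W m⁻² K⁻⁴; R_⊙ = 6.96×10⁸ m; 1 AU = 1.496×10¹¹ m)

T_eq ≈ 2770 K

R_⋆ = 2.70 × 6.96×10⁸ = 1.88×10⁹ m.
d = 0.0424 AU = 6.34×10⁹ m.
L = 4πR_⋆²σT_⋆⁴ = 4π(1.88×10⁹)² × 5.67×10⁻⁸ × (9490)⁴ = 2.04×10²⁸ W.
S = L/(4πd²) = 4.04×10⁷ W m⁻².
Energy balance: absorbed = emitted ⇒ πR²·S(1−A) = 4πR²·σT_eq⁴, so T_eq⁴ = S(1−A)/(4σ).
T_eq = [4.04×10⁷ × 0.33 / (4 × 5.67×10⁻⁸)]^(1/4) = (5.87×10¹³)^(1/4) = 2770 K.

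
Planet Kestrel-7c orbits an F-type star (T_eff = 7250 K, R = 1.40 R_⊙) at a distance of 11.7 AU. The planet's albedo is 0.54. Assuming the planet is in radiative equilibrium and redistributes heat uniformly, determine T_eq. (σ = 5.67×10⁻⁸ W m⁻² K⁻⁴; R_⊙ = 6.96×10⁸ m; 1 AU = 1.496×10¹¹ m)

T_eq ≈ 99.6 K

R_⋆ = 1.40 × 6.96×10⁸ = 9.74×10⁸ m.
d = 11.7 AU = 1.75×10¹² m.
L = 4πR_⋆²σT_⋆⁴ = 4π(9.74×10⁸)² × 5.67×10⁻⁸ × (7250)⁴ = 1.87×10²⁷ W.
S = L/(4πd²) = 48.5 W m⁻².
Energy balance: absorbed = emitted ⇒ πR²·S(1−A) = 4πR²·σT_eq⁴, so T_eq⁴ = S(1−A)/(4σ).
T_eq = [48.5 × 0.46 / (4 × 5.67×10⁻⁸)]^(1/4) = (9.85×10⁷)^(1/4) = 99.6 K.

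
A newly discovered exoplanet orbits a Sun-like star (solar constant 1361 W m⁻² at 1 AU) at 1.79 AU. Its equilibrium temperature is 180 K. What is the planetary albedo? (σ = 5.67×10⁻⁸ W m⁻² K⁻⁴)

Flux at 1.79 AU: S = 1361/1.79² = 425 W m⁻².
From T_eq⁴ = S(1−A)/(4σ): 1−A = 4σT_eq⁴/S.
1−A = 4 × 5.67×10⁻⁸ × (180)⁴ / 425 = 0.561.

A ≈ 0.44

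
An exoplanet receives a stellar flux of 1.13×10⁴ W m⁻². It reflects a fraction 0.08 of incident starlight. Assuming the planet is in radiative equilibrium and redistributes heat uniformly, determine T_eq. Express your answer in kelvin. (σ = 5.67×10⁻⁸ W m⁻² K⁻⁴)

Energy balance: absorbed = emitted ⇒ πR²·S(1−A) = 4πR²·σT_eq⁴, so T_eq⁴ = S(1−A)/(4σ).
T_eq = [1.13×10⁴ × 0.92 / (4 × 5.67×10⁻⁸)]^(1/4) = (4.58×10¹⁰)^(1/4) = 463 K.

T_eq ≈ 463 K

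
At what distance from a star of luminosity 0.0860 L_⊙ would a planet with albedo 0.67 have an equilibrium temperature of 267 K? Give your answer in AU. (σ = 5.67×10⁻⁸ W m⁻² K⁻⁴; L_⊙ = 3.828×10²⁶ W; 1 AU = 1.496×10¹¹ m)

L = 0.0860 × 3.828×10²⁶ = 3.29×10²⁵ W.
From T_eq⁴ = L(1−A)/(16πσd²): d = √[L(1−A)/(16πσT_eq⁴)].
d = √[3.29×10²⁵ × 0.33 / (16π × 5.67×10⁻⁸ × (267)⁴)] = 2.74×10¹⁰ m = 0.183 AU.

d ≈ 0.183 AU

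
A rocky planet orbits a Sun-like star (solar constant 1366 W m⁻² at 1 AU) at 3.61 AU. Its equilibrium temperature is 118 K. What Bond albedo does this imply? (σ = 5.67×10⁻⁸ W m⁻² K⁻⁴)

A ≈ 0.58

Flux at 3.61 AU: S = 1366/3.61² = 105 W m⁻².
From T_eq⁴ = S(1−A)/(4σ): 1−A = 4σT_eq⁴/S.
1−A = 4 × 5.67×10⁻⁸ × (118)⁴ / 105 = 0.420.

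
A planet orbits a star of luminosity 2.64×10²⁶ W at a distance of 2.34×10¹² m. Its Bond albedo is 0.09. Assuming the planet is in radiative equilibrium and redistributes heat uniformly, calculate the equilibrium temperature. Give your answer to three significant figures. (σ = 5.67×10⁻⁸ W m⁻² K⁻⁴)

T_eq ≈ 62.6 K

Flux: S = L/(4πd²) = 2.64×10²⁶/(4π×(2.34×10¹²)²) = 3.84 W m⁻².
Energy balance: absorbed = emitted ⇒ πR²·S(1−A) = 4πR²·σT_eq⁴, so T_eq⁴ = S(1−A)/(4σ).
T_eq = [3.84 × 0.91 / (4 × 5.67×10⁻⁸)]^(1/4) = (1.54×10⁷)^(1/4) = 62.6 K.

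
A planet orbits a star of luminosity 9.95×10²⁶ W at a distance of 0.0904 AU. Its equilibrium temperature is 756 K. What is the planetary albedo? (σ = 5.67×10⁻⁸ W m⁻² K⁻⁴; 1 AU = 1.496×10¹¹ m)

d = 0.0904 AU = 1.35×10¹⁰ m.
Flux: S = L/(4πd²) = 9.95×10²⁶/(4π×(1.35×10¹⁰)²) = 4.33×10⁵ W m⁻².
From T_eq⁴ = S(1−A)/(4σ): 1−A = 4σT_eq⁴/S.
1−A = 4 × 5.67×10⁻⁸ × (756)⁴ / 4.33×10⁵ = 0.171.

A ≈ 0.83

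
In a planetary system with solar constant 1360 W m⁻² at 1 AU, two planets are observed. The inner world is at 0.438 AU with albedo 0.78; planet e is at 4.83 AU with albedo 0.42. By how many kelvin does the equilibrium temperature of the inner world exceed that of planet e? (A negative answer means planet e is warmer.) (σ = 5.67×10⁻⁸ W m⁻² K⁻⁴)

ΔT ≈ 177.5 K

T_eq = [S₀(1−A)/(4σd²)]^(1/4), so T ∝ (1−A)^(1/4) / √d.
T₁ = [1360×0.22/(4×5.67×10⁻⁸×0.438²)]^(1/4) = 287.97 K.
T₂ = [1360×0.58/(4×5.67×10⁻⁸×4.83²)]^(1/4) = 110.50 K.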